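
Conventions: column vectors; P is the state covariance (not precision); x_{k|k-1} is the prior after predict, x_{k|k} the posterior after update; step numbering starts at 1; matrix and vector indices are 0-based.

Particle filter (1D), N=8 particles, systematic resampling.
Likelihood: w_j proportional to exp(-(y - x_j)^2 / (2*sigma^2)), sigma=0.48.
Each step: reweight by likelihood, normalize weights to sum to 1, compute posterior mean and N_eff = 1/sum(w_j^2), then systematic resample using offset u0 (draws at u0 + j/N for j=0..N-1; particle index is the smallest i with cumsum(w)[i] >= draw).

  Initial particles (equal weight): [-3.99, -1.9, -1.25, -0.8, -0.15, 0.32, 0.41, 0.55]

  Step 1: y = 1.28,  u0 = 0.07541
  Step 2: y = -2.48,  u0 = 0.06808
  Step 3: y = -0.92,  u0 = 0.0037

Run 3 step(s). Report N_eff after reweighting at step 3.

step 1: w=[0.0000, 0.0000, 0.0000, 0.0001, 0.0180, 0.2065, 0.2952, 0.4801]  mean=0.4484  Neff=2.7731  idx=[5, 5, 6, 6, 7, 7, 7, 7]
step 2: w=[0.3477, 0.3477, 0.1144, 0.1144, 0.0189, 0.0189, 0.0189, 0.0189]  mean=0.3580  Neff=3.7120  idx=[0, 0, 0, 1, 1, 1, 3, 4]
step 3: w=[0.1457, 0.1457, 0.1457, 0.1457, 0.1457, 0.1457, 0.0882, 0.0377]  mean=0.3366  Neff=7.3233  idx=[0, 0, 1, 2, 3, 4, 5, 6]

N_eff = 7.3233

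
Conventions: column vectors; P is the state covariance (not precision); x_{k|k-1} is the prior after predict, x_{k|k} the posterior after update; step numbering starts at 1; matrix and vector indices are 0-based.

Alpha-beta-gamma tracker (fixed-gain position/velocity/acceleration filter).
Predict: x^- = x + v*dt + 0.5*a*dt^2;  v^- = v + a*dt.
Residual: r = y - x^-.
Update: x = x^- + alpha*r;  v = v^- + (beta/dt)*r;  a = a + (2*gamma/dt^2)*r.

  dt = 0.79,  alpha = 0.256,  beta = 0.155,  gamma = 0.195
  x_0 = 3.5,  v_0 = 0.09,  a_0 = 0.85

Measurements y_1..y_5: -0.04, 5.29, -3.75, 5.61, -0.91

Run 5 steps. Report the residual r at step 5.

step 1: x_pred=3.8363  r=-3.8763  x^+=2.8440  v^+=0.0010  a^+=-1.5723
step 2: x_pred=2.3541  r=2.9359  x^+=3.1057  v^+=-0.6652  a^+=0.2623
step 3: x_pred=2.6621  r=-6.4121  x^+=1.0206  v^+=-1.7160  a^+=-3.7446
step 4: x_pred=-1.5035  r=7.1135  x^+=0.3175  v^+=-3.2785  a^+=0.7007
step 5: x_pred=-2.0539  r=1.1439  x^+=-1.7610  v^+=-2.5006  a^+=1.4155

resid = 1.1439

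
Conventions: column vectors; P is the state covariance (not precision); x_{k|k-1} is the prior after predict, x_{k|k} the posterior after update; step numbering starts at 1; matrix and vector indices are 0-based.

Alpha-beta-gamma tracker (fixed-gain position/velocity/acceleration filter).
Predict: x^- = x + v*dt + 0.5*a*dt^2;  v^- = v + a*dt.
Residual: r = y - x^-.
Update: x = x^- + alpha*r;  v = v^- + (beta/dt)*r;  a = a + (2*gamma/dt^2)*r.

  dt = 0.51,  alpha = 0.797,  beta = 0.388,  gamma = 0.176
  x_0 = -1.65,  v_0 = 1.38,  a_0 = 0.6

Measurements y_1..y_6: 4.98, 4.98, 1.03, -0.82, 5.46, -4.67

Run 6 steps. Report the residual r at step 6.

resid = -5.8734

step 1: x_pred=-0.8682  r=5.8482  x^+=3.7928  v^+=6.1352  a^+=8.5145
step 2: x_pred=8.0291  r=-3.0491  x^+=5.5990  v^+=8.1579  a^+=4.3881
step 3: x_pred=10.3302  r=-9.3002  x^+=2.9179  v^+=3.3204  a^+=-8.1981
step 4: x_pred=3.5452  r=-4.3652  x^+=0.0661  v^+=-4.1816  a^+=-14.1056
step 5: x_pred=-3.9009  r=9.3609  x^+=3.5597  v^+=-4.2538  a^+=-1.4372
step 6: x_pred=1.2034  r=-5.8734  x^+=-3.4777  v^+=-9.4552  a^+=-9.3858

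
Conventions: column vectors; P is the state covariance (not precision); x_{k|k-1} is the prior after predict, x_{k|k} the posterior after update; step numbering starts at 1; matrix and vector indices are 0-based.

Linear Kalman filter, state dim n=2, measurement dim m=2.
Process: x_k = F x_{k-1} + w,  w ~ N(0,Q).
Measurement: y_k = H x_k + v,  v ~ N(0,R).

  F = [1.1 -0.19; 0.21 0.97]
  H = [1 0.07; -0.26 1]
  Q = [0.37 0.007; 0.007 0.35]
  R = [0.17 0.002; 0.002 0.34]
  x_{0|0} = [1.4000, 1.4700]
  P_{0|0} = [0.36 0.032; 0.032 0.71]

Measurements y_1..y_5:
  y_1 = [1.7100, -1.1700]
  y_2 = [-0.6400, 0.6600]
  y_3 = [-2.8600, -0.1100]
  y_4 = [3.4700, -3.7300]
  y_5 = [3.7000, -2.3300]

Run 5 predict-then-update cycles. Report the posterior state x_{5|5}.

step 1: x^-=[1.2607, 1.7199]  P^-=[0.8179 -0.0078; -0.0078 1.0470]  S=[0.9919 -0.1450; -0.1450 1.4463]  K=[0.8136 -0.0708; 0.1746 0.7428]  nu=[0.3289, -2.5621]  x^+=[1.7098, -0.1258]  P^+=[0.1372 0.0132; 0.0132 0.2563]
step 2: x^-=[1.9047, 0.2370]  P^-=[0.5398 0.0050; 0.0050 0.6026]  S=[0.7135 -0.0912; -0.0912 0.9765]  K=[0.7483 -0.0687; 0.1467 0.6295]  nu=[-2.5613, 0.9182]  x^+=[-0.0750, 0.4394]  P^+=[0.1263 0.0110; 0.0110 0.2172]
step 3: x^-=[-0.1660, 0.4104]  P^-=[0.5261 0.0074; 0.0074 0.5644]  S=[0.6999 -0.0880; -0.0880 0.9361]  K=[0.7438 -0.0683; 0.1443 0.6144]  nu=[-2.7228, -0.5636]  x^+=[-2.1528, -0.3288]  P^+=[0.1255 0.0109; 0.0109 0.2120]
step 4: x^-=[-2.3056, -0.7710]  P^-=[0.5250 0.0081; 0.0081 0.5595]  S=[0.6989 -0.0873; -0.0873 0.9307]  K=[0.7435 -0.0681; 0.1442 0.6124]  nu=[5.8295, -3.5585]  x^+=[2.2712, -2.1094]  P^+=[0.1255 0.0109; 0.0109 0.2113]
step 5: x^-=[2.8991, -1.5691]  P^-=[0.5249 0.0083; 0.0083 0.5588]  S=[0.6988 -0.0872; -0.0872 0.9300]  K=[0.7435 -0.0681; 0.1442 0.6121]  nu=[0.9108, -0.0071]  x^+=[3.5767, -1.4421]  P^+=[0.1255 0.0110; 0.0110 0.2113]

x_post = [3.5767, -1.4421]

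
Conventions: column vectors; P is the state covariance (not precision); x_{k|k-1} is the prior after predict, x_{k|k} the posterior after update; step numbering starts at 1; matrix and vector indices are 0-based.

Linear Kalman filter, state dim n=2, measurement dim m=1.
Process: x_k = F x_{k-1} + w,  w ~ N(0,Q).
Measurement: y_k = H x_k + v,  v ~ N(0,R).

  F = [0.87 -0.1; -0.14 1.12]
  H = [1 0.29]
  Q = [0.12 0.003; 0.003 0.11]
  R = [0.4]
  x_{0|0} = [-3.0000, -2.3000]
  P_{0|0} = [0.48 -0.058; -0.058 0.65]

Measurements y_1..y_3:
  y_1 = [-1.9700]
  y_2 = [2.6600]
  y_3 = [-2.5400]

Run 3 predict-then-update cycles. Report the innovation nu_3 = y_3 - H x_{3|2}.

step 1: x^-=[-2.3800, -2.1560]  P^-=[0.4999 -0.1856; -0.1856 0.9530]  S=[0.8724]  K=[0.5113; 0.1040]  nu=[1.0352]  x^+=[-1.8507, -2.0483]  P^+=[0.2718 -0.2320; -0.2320 0.9435]
step 2: x^-=[-1.4052, -2.0350]  P^-=[0.3755 -0.3651; -0.3651 1.3716]  S=[0.6791]  K=[0.3971; 0.0481]  nu=[4.6554]  x^+=[0.4432, -1.8110]  P^+=[0.2685 -0.3781; -0.3781 1.3701]
step 3: x^-=[0.5667, -2.0903]  P^-=[0.4027 -0.5568; -0.5568 1.9524]  S=[0.6439]  K=[0.3746; 0.0146]  nu=[-2.5005]  x^+=[-0.3699, -2.1268]  P^+=[0.3123 -0.5603; -0.5603 1.9523]

innov = [-2.5005]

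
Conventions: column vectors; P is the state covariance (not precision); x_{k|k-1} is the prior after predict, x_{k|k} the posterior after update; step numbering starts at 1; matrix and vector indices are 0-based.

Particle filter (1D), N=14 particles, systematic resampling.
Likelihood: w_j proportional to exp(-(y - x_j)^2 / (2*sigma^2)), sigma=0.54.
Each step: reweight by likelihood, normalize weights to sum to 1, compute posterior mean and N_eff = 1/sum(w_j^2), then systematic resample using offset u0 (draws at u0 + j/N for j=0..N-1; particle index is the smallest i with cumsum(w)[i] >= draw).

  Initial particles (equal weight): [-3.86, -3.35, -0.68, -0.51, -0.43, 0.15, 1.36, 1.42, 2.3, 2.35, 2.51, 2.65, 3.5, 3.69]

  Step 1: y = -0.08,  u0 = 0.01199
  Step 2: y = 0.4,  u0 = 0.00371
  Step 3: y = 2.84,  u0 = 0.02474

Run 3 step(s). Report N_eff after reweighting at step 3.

N_eff = 8.0206

step 1: w=[0.0000, 0.0000, 0.1774, 0.2395, 0.2665, 0.3003, 0.0094, 0.0069, 0.0000, 0.0000, 0.0000, 0.0000, 0.0000, 0.0000]  mean=-0.2896  Neff=3.9978  idx=[2, 2, 2, 3, 3, 3, 4, 4, 4, 4, 5, 5, 5, 5]
step 2: w=[0.0227, 0.0227, 0.0227, 0.0406, 0.0406, 0.0406, 0.0516, 0.0516, 0.0516, 0.0516, 0.1509, 0.1509, 0.1509, 0.1509]  mean=-0.1066  Neff=9.2378  idx=[0, 3, 4, 6, 7, 9, 10, 10, 11, 11, 12, 12, 13, 13]
step 3: w=[0.0000, 0.0001, 0.0001, 0.0003, 0.0003, 0.0003, 0.1248, 0.1248, 0.1248, 0.1248, 0.1248, 0.1248, 0.1248, 0.1248]  mean=0.1492  Neff=8.0206  idx=[6, 6, 7, 7, 8, 9, 9, 10, 10, 11, 11, 12, 13, 13]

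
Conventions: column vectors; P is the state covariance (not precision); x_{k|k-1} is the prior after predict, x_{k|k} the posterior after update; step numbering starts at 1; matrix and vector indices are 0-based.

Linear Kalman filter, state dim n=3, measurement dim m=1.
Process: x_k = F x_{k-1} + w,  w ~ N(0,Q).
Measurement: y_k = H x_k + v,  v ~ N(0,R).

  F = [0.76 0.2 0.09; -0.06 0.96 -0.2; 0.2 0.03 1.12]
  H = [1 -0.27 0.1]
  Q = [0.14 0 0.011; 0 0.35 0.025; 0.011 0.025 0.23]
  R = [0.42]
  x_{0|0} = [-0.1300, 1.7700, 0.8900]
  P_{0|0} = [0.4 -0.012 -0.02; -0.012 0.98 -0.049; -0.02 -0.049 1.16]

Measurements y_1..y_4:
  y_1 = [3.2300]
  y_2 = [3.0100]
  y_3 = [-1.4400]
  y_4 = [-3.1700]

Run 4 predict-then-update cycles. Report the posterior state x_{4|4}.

step 1: x^-=[0.3353, 1.5290, 1.0239]  P^-=[0.4115 0.1413 0.1654; 0.1413 1.3207 -0.2639; 0.1654 -0.2639 1.6896]  S=[0.9157]  K=[0.4258; -0.2639; 0.4429]  nu=[3.2051]  x^+=[1.7000, 0.6830, 2.4436]  P^+=[0.2455 0.2442 -0.0073; 0.2442 1.2569 -0.1569; -0.0073 -0.1569 1.5099]
step 2: x^-=[1.6485, 0.0650, 3.0973]  P^-=[0.4119 0.3721 0.1815; 0.3721 1.6016 -0.4005; 0.1815 -0.4005 2.1241]  S=[0.8269]  K=[0.3986; -0.1214; 0.6071]  nu=[1.0693]  x^+=[2.0747, -0.0648, 3.7465]  P^+=[0.2805 0.4121 -0.0186; 0.4121 1.5894 -0.3395; -0.0186 -0.3395 1.8194]
step 3: x^-=[1.9010, -0.9360, 4.6090]  P^-=[0.4909 0.5425 0.1793; 0.5425 1.9711 -0.6228; 0.1793 -0.6228 2.4986]  S=[0.8561]  K=[0.4232; -0.0607; 0.6977]  nu=[-4.0546]  x^+=[0.1850, -0.6900, 1.7800]  P^+=[0.3375 0.5645 -0.0735; 0.5645 1.9679 -0.5865; -0.0735 -0.5865 2.0819]
step 4: x^-=[0.1628, -1.0295, 2.0099]  P^-=[0.5710 0.7144 0.1226; 0.7144 2.4065 -0.9006; 0.1226 -0.9006 2.7912]  S=[0.8817]  K=[0.4427; -0.0288; 0.7314]  nu=[-3.8117]  x^+=[-1.5247, -0.9197, -0.7779]  P^+=[0.3982 0.7257 -0.1629; 0.7257 2.4058 -0.8820; -0.1629 -0.8820 2.3196]

x_post = [-1.5247, -0.9197, -0.7779]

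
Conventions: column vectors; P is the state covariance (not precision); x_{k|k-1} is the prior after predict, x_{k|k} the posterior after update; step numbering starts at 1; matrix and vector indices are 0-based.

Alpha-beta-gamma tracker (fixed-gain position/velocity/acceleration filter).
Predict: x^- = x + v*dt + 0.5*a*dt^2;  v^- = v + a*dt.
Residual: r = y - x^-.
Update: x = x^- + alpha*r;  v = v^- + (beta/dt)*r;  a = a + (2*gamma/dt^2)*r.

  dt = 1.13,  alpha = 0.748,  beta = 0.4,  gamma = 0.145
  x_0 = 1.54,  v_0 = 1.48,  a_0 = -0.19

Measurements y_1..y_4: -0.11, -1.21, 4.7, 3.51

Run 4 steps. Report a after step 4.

step 1: x_pred=3.0911  r=-3.2011  x^+=0.6967  v^+=0.1322  a^+=-0.9170
step 2: x_pred=0.2606  r=-1.4706  x^+=-0.8394  v^+=-1.4246  a^+=-1.2510
step 3: x_pred=-3.2479  r=7.9479  x^+=2.6971  v^+=-0.0248  a^+=0.5541
step 4: x_pred=3.0228  r=0.4872  x^+=3.3872  v^+=0.7737  a^+=0.6647

a_post = 0.6647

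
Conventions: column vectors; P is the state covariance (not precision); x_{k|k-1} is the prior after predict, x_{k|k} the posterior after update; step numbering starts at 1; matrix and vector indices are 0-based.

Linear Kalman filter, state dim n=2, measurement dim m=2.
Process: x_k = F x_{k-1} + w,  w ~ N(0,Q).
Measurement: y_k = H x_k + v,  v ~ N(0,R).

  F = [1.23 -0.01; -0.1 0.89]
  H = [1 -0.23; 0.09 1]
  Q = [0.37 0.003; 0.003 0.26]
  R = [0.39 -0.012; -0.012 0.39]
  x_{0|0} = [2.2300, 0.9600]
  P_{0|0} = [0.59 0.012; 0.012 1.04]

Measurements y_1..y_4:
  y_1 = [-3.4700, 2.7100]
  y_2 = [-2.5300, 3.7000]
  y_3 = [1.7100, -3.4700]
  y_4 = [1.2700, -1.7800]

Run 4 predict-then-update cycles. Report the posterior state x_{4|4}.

step 1: x^-=[2.7333, 0.6314]  P^-=[1.2624 -0.0657; -0.0657 1.0875]  S=[1.7402 -0.2128; -0.2128 1.4760]  K=[0.7514 0.1408; -0.0935 0.7194]  nu=[-6.0581, 1.8326]  x^+=[-1.5604, 2.5161]  P^+=[0.2958 0.0193; 0.0193 0.2799]
step 2: x^-=[-1.9445, 2.3954]  P^-=[0.8170 -0.0147; -0.0147 0.4813]  S=[1.2393 -0.0636; -0.0636 0.8752]  K=[0.6680 0.1157; -0.0733 0.5430]  nu=[-0.0345, 1.4796]  x^+=[-1.7964, 3.2014]  P^+=[0.2622 0.0135; 0.0135 0.2114]
step 3: x^-=[-2.2416, 3.0289]  P^-=[0.7664 -0.0163; -0.0163 0.4277]  S=[1.1865 -0.0574; -0.0574 0.8210]  K=[0.6544 0.1099; -0.0718 0.5142]  nu=[4.6482, -6.2971]  x^+=[0.1083, -0.5426]  P^+=[0.2566 0.0119; 0.0119 0.2003]
step 4: x^-=[0.1387, -0.4938]  P^-=[0.7580 -0.0173; -0.0173 0.4191]  S=[1.1781 -0.0571; -0.0571 0.8121]  K=[0.6520 0.1086; -0.0718 0.5091]  nu=[1.0178, -1.2987]  x^+=[0.6613, -1.2280]  P^+=[0.2556 0.0115; 0.0115 0.1984]

x_post = [0.6613, -1.2280]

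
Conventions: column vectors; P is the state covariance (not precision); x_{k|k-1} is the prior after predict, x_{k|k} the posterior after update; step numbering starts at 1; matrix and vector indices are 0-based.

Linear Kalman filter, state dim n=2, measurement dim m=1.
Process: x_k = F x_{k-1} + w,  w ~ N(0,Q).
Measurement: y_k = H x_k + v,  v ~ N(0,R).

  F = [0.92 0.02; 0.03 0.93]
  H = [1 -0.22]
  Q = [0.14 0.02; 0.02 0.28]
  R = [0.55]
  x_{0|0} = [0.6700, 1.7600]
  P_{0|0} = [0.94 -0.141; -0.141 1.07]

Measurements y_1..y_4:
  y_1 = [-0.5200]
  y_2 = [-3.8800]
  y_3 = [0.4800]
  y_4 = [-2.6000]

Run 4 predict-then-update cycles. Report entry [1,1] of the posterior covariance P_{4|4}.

P_post[1,1] = 1.4797

step 1: x^-=[0.6516, 1.6569]  P^-=[0.9309 -0.0549; -0.0549 1.1984]  S=[1.5630]  K=[0.6033; -0.2038]  nu=[-0.8071]  x^+=[0.1647, 1.8214]  P^+=[0.3620 0.1373; 0.1373 1.1335]
step 2: x^-=[0.1880, 1.6988]  P^-=[0.4519 0.1686; 0.1686 1.2684]  S=[0.9891]  K=[0.4194; -0.1116]  nu=[-3.6942]  x^+=[-1.3613, 2.1112]  P^+=[0.2779 0.2149; 0.2149 1.2560]
step 3: x^-=[-1.2102, 1.9226]  P^-=[0.3837 0.2351; 0.2351 1.3786]  S=[0.8970]  K=[0.3701; -0.0761]  nu=[2.1132]  x^+=[-0.4281, 1.7619]  P^+=[0.2608 0.2603; 0.2603 1.3734]
step 4: x^-=[-0.3587, 1.6257]  P^-=[0.3709 0.2756; 0.2756 1.4826]  S=[0.8714]  K=[0.3560; -0.0580]  nu=[-1.8837]  x^+=[-1.0293, 1.7350]  P^+=[0.2604 0.2936; 0.2936 1.4797]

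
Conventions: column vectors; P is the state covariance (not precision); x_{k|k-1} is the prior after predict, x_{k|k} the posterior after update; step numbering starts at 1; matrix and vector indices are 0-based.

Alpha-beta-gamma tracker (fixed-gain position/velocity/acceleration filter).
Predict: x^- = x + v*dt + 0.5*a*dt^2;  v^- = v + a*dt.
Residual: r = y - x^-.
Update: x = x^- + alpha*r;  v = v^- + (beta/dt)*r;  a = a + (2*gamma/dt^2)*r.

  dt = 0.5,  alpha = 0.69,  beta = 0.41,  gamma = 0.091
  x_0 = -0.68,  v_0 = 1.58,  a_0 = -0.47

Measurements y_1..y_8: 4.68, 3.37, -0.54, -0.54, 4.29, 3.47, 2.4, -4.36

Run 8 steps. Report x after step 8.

step 1: x_pred=0.0512  r=4.6288  x^+=3.2451  v^+=5.1406  a^+=2.8997
step 2: x_pred=6.1778  r=-2.8078  x^+=4.2404  v^+=4.2880  a^+=0.8556
step 3: x_pred=6.4914  r=-7.0314  x^+=1.6397  v^+=-1.0499  a^+=-4.2632
step 4: x_pred=0.5819  r=-1.1219  x^+=-0.1922  v^+=-4.1015  a^+=-5.0799
step 5: x_pred=-2.8779  r=7.1679  x^+=2.0679  v^+=-0.7637  a^+=0.1383
step 6: x_pred=1.7034  r=1.7666  x^+=2.9223  v^+=0.7541  a^+=1.4244
step 7: x_pred=3.4774  r=-1.0774  x^+=2.7340  v^+=0.5828  a^+=0.6401
step 8: x_pred=3.1054  r=-7.4654  x^+=-2.0457  v^+=-5.2188  a^+=-4.7948

x_post = -2.0457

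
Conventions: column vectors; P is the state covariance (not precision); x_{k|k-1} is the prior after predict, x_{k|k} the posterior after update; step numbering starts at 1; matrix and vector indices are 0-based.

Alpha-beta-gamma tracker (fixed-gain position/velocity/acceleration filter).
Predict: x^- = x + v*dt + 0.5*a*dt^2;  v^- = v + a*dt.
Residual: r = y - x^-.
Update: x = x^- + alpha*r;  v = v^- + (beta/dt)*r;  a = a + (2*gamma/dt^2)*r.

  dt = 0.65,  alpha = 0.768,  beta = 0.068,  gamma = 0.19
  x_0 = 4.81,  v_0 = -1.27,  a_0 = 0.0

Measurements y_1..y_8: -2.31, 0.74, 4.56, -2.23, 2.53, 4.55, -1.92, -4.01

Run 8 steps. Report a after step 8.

step 1: x_pred=3.9845  r=-6.2945  x^+=-0.8497  v^+=-1.9285  a^+=-5.6613
step 2: x_pred=-3.2992  r=4.0392  x^+=-0.1971  v^+=-5.1858  a^+=-2.0285
step 3: x_pred=-3.9964  r=8.5564  x^+=2.5749  v^+=-5.6092  a^+=5.6672
step 4: x_pred=0.1261  r=-2.3561  x^+=-1.6834  v^+=-2.1720  a^+=3.5481
step 5: x_pred=-2.3456  r=4.8756  x^+=1.3989  v^+=0.6443  a^+=7.9333
step 6: x_pred=3.4936  r=1.0564  x^+=4.3049  v^+=5.9114  a^+=8.8834
step 7: x_pred=10.0240  r=-11.9440  x^+=0.8510  v^+=10.4362  a^+=-1.8591
step 8: x_pred=7.2418  r=-11.2518  x^+=-1.3996  v^+=8.0506  a^+=-11.9790

a_post = -11.9790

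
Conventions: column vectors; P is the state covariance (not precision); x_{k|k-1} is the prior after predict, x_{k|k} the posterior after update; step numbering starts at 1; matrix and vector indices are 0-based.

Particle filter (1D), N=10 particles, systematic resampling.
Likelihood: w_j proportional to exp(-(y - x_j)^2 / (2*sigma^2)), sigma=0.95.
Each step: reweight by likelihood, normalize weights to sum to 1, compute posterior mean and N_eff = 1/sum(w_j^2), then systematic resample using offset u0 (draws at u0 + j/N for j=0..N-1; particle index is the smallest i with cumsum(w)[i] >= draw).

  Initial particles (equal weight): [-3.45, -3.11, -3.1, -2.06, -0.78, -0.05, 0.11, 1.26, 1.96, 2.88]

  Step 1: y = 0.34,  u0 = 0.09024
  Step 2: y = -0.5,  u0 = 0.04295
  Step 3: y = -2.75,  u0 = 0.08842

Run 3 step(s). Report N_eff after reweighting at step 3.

step 1: w=[0.0001, 0.0004, 0.0004, 0.0124, 0.1503, 0.2768, 0.2924, 0.1884, 0.0704, 0.0084]  mean=0.2722  Neff=4.4372  idx=[4, 5, 5, 5, 6, 6, 6, 7, 7, 8]
step 2: w=[0.1479, 0.1381, 0.1381, 0.1381, 0.1257, 0.1257, 0.1257, 0.0278, 0.0278, 0.0054]  mean=-0.0140  Neff=7.8125  idx=[0, 0, 1, 2, 3, 3, 4, 5, 6, 7]
step 3: w=[0.3468, 0.3468, 0.0525, 0.0525, 0.0525, 0.0525, 0.0320, 0.0320, 0.0320, 0.0004]  mean=-0.5404  Neff=3.9271  idx=[0, 0, 0, 1, 1, 1, 1, 3, 5, 8]

N_eff = 3.9271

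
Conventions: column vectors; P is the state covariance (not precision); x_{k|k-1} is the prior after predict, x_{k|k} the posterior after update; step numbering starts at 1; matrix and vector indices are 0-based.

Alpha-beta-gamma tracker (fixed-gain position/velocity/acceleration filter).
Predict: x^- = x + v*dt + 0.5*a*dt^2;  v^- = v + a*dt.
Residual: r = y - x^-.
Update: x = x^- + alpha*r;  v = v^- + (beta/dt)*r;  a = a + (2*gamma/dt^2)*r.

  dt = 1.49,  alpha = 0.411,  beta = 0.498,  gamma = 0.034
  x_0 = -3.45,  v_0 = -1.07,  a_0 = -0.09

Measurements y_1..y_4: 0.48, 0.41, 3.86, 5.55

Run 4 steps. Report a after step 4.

step 1: x_pred=-5.1442  r=5.6242  x^+=-2.8327  v^+=0.6757  a^+=0.0823
step 2: x_pred=-1.7346  r=2.1446  x^+=-0.8532  v^+=1.5150  a^+=0.1480
step 3: x_pred=1.5685  r=2.2915  x^+=2.5103  v^+=2.5014  a^+=0.2181
step 4: x_pred=6.4795  r=-0.9295  x^+=6.0975  v^+=2.5157  a^+=0.1897

a_post = 0.1897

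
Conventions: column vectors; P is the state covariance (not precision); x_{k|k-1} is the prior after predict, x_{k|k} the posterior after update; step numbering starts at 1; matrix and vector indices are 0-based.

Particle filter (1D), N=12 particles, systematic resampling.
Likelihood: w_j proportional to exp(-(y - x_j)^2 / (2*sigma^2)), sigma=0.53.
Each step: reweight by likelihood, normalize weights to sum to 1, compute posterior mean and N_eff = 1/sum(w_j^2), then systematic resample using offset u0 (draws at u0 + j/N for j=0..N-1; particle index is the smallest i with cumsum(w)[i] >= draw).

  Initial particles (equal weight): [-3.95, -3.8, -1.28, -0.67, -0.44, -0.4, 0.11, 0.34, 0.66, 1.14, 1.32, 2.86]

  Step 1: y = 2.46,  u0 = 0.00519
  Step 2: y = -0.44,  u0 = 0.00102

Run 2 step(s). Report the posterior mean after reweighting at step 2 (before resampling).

post_mean = 1.1860

step 1: w=[0.0000, 0.0000, 0.0000, 0.0000, 0.0000, 0.0000, 0.0001, 0.0004, 0.0035, 0.0500, 0.1100, 0.8361]  mean=2.5959  Neff=1.4012  idx=[9, 10, 11, 11, 11, 11, 11, 11, 11, 11, 11, 11]
step 2: w=[0.7446, 0.2554, 0.0000, 0.0000, 0.0000, 0.0000, 0.0000, 0.0000, 0.0000, 0.0000, 0.0000, 0.0000]  mean=1.1860  Neff=1.6137  idx=[0, 0, 0, 0, 0, 0, 0, 0, 0, 1, 1, 1]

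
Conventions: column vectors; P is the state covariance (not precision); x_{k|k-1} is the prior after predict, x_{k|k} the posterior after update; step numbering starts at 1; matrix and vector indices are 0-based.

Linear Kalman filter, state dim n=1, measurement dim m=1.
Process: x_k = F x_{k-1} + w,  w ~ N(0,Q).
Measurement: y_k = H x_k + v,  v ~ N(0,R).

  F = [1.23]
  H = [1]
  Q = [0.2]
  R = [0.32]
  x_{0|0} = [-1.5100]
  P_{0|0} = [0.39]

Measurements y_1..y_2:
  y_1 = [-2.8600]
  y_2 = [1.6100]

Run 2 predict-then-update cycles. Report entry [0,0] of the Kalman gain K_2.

K[0,0] = 0.6299

step 1: x^-=[-1.8573]  P^-=[0.7900]  S=[1.1100]  K=[0.7117]  nu=[-1.0027]  x^+=[-2.5709]  P^+=[0.2278]
step 2: x^-=[-3.1623]  P^-=[0.5446]  S=[0.8646]  K=[0.6299]  nu=[4.7723]  x^+=[-0.1564]  P^+=[0.2016]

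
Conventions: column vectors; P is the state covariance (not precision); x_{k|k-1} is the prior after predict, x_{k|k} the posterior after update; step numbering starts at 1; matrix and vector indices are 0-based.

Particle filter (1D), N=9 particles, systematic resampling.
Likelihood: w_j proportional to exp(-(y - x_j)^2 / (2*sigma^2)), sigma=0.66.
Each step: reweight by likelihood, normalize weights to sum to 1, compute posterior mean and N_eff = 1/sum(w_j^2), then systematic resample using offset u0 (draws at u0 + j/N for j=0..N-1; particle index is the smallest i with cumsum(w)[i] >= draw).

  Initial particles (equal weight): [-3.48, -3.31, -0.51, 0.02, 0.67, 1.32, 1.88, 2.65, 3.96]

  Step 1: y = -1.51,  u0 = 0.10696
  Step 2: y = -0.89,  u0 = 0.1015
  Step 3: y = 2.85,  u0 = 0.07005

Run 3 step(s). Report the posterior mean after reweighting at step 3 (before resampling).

step 1: w=[0.0273, 0.0570, 0.7455, 0.1600, 0.0100, 0.0002, 0.0000, 0.0000, 0.0000]  mean=-0.6536  Neff=1.7082  idx=[2, 2, 2, 2, 2, 2, 2, 3, 4]
step 2: w=[0.1328, 0.1328, 0.1328, 0.1328, 0.1328, 0.1328, 0.1328, 0.0606, 0.0096]  mean=-0.4666  Neff=7.8573  idx=[0, 1, 2, 3, 4, 4, 5, 6, 7]
step 3: w=[0.0195, 0.0195, 0.0195, 0.0195, 0.0195, 0.0195, 0.0195, 0.0195, 0.8437]  mean=-0.0628  Neff=1.3987  idx=[3, 8, 8, 8, 8, 8, 8, 8, 8]

post_mean = -0.0628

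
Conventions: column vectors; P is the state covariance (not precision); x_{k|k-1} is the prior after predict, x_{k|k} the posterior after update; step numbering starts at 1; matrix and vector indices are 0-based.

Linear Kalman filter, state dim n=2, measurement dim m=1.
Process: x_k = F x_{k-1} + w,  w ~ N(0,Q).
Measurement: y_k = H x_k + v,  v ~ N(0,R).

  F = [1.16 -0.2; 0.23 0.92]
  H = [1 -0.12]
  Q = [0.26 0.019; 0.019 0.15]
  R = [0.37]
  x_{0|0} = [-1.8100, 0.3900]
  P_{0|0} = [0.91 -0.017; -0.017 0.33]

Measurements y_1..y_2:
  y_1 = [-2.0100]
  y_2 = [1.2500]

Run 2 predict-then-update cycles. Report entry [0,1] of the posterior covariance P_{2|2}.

P_post[0,1] = 0.0811

step 1: x^-=[-2.1776, -0.0575]  P^-=[1.5056 0.1837; 0.1837 0.4703]  S=[1.8383]  K=[0.8070; 0.0692]  nu=[0.1607]  x^+=[-2.0479, -0.0464]  P^+=[0.3083 0.0810; 0.0810 0.4614]
step 2: x^-=[-2.3663, -0.5137]  P^-=[0.6558 0.0991; 0.0991 0.5912]  S=[1.0105]  K=[0.6372; 0.0278]  nu=[3.5547]  x^+=[-0.1013, -0.4147]  P^+=[0.2455 0.0811; 0.0811 0.5904]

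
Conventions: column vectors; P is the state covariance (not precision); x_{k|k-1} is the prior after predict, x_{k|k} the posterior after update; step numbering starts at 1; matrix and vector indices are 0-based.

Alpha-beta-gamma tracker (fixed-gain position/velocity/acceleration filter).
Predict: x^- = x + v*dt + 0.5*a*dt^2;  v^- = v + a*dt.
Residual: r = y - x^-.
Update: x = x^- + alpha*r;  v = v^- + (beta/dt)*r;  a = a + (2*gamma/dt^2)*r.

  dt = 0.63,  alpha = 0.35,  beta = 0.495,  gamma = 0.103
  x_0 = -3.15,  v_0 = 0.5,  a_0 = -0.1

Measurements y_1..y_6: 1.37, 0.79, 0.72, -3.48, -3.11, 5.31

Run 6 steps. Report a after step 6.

a_post = 1.5903

step 1: x_pred=-2.8548  r=4.2248  x^+=-1.3761  v^+=3.7565  a^+=2.0928
step 2: x_pred=1.4058  r=-0.6158  x^+=1.1903  v^+=4.5912  a^+=1.7732
step 3: x_pred=4.4346  r=-3.7146  x^+=3.1345  v^+=2.7897  a^+=-0.1548
step 4: x_pred=4.8613  r=-8.3413  x^+=1.9418  v^+=-3.8617  a^+=-4.4841
step 5: x_pred=-1.3809  r=-1.7291  x^+=-1.9861  v^+=-8.0452  a^+=-5.3815
step 6: x_pred=-8.1225  r=13.4325  x^+=-3.4211  v^+=-0.8814  a^+=1.5903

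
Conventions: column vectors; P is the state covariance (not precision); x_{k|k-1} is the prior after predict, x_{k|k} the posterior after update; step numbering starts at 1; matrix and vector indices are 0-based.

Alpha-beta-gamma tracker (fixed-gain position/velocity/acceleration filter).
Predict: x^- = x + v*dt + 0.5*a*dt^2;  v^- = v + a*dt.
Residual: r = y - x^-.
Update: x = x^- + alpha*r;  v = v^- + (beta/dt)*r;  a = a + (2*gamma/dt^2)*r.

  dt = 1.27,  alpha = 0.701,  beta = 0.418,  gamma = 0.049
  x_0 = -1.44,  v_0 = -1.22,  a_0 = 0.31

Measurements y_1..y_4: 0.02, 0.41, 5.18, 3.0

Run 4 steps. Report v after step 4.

step 1: x_pred=-2.7394  r=2.7594  x^+=-0.8051  v^+=0.0819  a^+=0.4777
step 2: x_pred=-0.3158  r=0.7258  x^+=0.1930  v^+=0.9274  a^+=0.5218
step 3: x_pred=1.7916  r=3.3884  x^+=4.1669  v^+=2.7053  a^+=0.7276
step 4: x_pred=8.1894  r=-5.1894  x^+=4.5516  v^+=1.9214  a^+=0.4123

v_post = 1.9214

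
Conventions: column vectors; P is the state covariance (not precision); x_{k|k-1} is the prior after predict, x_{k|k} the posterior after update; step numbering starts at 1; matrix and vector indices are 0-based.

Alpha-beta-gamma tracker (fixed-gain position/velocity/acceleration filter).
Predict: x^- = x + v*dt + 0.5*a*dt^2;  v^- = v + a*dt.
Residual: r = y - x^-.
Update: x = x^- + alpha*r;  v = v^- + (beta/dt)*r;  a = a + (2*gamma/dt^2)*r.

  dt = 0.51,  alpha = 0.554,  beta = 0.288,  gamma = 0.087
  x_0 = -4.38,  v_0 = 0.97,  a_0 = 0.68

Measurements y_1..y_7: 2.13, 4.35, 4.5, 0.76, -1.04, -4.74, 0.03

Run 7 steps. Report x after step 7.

step 1: x_pred=-3.7969  r=5.9269  x^+=-0.5134  v^+=4.6637  a^+=4.6449
step 2: x_pred=2.4692  r=1.8808  x^+=3.5112  v^+=8.0947  a^+=5.9031
step 3: x_pred=8.4072  r=-3.9072  x^+=6.2426  v^+=8.8989  a^+=3.2893
step 4: x_pred=11.2088  r=-10.4488  x^+=5.4202  v^+=4.6760  a^+=-3.7007
step 5: x_pred=7.3237  r=-8.3637  x^+=2.6902  v^+=-1.9344  a^+=-9.2957
step 6: x_pred=0.4947  r=-5.2347  x^+=-2.4053  v^+=-9.6313  a^+=-12.7976
step 7: x_pred=-8.9816  r=9.0116  x^+=-3.9892  v^+=-11.0692  a^+=-6.7691

x_post = -3.9892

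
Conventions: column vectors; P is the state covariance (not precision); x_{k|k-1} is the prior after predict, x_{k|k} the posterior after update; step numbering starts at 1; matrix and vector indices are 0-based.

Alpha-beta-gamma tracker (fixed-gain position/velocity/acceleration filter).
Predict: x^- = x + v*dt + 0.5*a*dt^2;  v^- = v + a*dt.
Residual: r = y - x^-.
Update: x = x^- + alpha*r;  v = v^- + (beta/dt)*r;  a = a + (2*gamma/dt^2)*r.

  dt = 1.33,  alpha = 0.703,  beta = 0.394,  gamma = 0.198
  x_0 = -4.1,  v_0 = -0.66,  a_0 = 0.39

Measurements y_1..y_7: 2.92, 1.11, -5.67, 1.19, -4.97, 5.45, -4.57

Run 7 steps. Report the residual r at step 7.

resid = -4.9475

step 1: x_pred=-4.6329  r=7.5529  x^+=0.6768  v^+=2.0962  a^+=2.0808
step 2: x_pred=5.3051  r=-4.1951  x^+=2.3559  v^+=3.6209  a^+=1.1417
step 3: x_pred=8.1816  r=-13.8516  x^+=-1.5561  v^+=1.0360  a^+=-1.9592
step 4: x_pred=-1.9111  r=3.1011  x^+=0.2690  v^+=-0.6511  a^+=-1.2650
step 5: x_pred=-1.7158  r=-3.2542  x^+=-4.0035  v^+=-3.2976  a^+=-1.9935
step 6: x_pred=-10.1524  r=15.6024  x^+=0.8161  v^+=-1.3269  a^+=1.4994
step 7: x_pred=0.3775  r=-4.9475  x^+=-3.1006  v^+=-0.7983  a^+=0.3918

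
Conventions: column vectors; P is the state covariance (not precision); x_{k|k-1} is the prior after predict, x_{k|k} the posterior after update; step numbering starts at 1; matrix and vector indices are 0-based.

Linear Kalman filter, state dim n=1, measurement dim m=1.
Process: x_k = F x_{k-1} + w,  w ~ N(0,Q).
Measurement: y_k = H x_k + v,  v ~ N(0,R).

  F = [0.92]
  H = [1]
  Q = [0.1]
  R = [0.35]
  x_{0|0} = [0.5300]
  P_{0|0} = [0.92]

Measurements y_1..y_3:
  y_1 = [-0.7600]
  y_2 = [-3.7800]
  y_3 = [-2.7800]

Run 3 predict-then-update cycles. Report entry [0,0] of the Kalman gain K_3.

step 1: x^-=[0.4876]  P^-=[0.8787]  S=[1.2287]  K=[0.7151]  nu=[-1.2476]  x^+=[-0.4046]  P^+=[0.2503]
step 2: x^-=[-0.3722]  P^-=[0.3119]  S=[0.6619]  K=[0.4712]  nu=[-3.4078]  x^+=[-1.9779]  P^+=[0.1649]
step 3: x^-=[-1.8197]  P^-=[0.2396]  S=[0.5896]  K=[0.4064]  nu=[-0.9603]  x^+=[-2.2099]  P^+=[0.1422]

K[0,0] = 0.4064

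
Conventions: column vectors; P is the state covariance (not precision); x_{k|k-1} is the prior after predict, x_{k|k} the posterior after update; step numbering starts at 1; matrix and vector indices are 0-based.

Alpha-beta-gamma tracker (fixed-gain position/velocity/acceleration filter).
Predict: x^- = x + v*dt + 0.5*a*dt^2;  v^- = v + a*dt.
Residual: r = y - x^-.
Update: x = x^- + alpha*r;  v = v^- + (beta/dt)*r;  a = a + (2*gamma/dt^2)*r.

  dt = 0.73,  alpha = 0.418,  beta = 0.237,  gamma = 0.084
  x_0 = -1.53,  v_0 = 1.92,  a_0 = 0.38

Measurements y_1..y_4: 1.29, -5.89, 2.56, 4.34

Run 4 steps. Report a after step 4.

a_post = 0.5007

step 1: x_pred=-0.0271  r=1.3171  x^+=0.5234  v^+=2.6250  a^+=0.7952
step 2: x_pred=2.6516  r=-8.5416  x^+=-0.9188  v^+=0.4325  a^+=-1.8975
step 3: x_pred=-1.1087  r=3.6687  x^+=0.4248  v^+=0.2383  a^+=-0.7410
step 4: x_pred=0.4014  r=3.9386  x^+=2.0477  v^+=0.9761  a^+=0.5007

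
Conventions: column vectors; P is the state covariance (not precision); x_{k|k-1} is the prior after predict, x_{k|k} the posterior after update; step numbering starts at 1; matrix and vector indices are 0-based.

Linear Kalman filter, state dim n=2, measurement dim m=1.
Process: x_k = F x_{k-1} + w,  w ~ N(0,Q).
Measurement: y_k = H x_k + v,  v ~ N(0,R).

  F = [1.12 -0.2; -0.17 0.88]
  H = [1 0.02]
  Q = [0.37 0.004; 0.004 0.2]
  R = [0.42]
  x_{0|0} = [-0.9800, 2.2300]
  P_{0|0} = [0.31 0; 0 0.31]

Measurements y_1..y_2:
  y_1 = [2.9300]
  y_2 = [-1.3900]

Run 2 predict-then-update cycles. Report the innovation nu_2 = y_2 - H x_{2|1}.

step 1: x^-=[-1.5436, 2.1290]  P^-=[0.7713 -0.1096; -0.1096 0.4490]  S=[1.1871]  K=[0.6479; -0.0848]  nu=[4.4310]  x^+=[1.3272, 1.7535]  P^+=[0.2730 -0.0444; -0.0444 0.4405]
step 2: x^-=[1.1357, 1.3174]  P^-=[0.7500 -0.1708; -0.1708 0.5623]  S=[1.1634]  K=[0.6417; -0.1371]  nu=[-2.5521]  x^+=[-0.5020, 1.6674]  P^+=[0.2709 -0.0684; -0.0684 0.5404]

innov = [-2.5521]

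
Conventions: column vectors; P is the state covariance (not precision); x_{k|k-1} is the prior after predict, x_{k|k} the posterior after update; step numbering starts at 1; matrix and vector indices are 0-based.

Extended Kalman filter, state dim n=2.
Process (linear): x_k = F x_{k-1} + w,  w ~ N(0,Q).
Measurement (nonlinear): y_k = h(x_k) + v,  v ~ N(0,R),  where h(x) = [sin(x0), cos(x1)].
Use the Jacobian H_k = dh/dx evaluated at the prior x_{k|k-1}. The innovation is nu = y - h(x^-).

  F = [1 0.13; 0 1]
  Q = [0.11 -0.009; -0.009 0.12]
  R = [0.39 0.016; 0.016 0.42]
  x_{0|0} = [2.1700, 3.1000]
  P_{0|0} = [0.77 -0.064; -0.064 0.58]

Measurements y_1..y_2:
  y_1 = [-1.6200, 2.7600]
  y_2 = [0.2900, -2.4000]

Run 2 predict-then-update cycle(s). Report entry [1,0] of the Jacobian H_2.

step 1: x^-=[2.5730, 3.1000]  P^-=[0.8732 0.0024; 0.0024 0.7000]  H_jac=[-0.8427 0.0000; 0.0000 -0.0416]  S=[1.0100 0.0161; 0.0161 0.4212]  K=[-0.7289 0.0276; -0.0009 -0.0691]  nu=[-2.1584, 3.7591]  x^+=[4.2501, 2.8423]  P^+=[0.3368 0.0017; 0.0017 0.6980]
step 2: x^-=[4.6196, 2.8423]  P^-=[0.4591 0.0835; 0.0835 0.8180]  H_jac=[-0.0927 0.0000; 0.0000 -0.2948]  S=[0.3939 0.0183; 0.0183 0.4911]  K=[-0.1058 -0.0462; 0.0032 -0.4912]  nu=[1.2857, -1.4445]  x^+=[4.5502, 3.5559]  P^+=[0.4534 0.0715; 0.0715 0.6996]

H_jac[1,0] = 0.0000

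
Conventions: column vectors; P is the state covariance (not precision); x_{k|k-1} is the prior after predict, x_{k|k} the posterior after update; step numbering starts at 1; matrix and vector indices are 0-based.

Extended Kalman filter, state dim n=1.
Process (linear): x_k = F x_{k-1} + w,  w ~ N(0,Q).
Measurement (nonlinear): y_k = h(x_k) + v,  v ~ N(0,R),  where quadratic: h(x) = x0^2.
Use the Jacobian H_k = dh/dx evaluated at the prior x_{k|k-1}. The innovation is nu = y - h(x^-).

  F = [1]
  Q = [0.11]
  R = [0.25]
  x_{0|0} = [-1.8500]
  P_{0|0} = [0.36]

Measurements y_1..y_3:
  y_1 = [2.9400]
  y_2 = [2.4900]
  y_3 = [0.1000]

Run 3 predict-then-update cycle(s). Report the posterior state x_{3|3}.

step 1: x^-=[-1.8500]  P^-=[0.4700]  H_jac=[-3.7000]  S=[6.6843]  K=[-0.2602]  nu=[-0.4825]  x^+=[-1.7245]  P^+=[0.0176]
step 2: x^-=[-1.7245]  P^-=[0.1276]  H_jac=[-3.4489]  S=[1.7676]  K=[-0.2489]  nu=[-0.4838]  x^+=[-1.6040]  P^+=[0.0180]
step 3: x^-=[-1.6040]  P^-=[0.1280]  H_jac=[-3.2081]  S=[1.5678]  K=[-0.2620]  nu=[-2.4729]  x^+=[-0.9561]  P^+=[0.0204]

x_post = [-0.9561]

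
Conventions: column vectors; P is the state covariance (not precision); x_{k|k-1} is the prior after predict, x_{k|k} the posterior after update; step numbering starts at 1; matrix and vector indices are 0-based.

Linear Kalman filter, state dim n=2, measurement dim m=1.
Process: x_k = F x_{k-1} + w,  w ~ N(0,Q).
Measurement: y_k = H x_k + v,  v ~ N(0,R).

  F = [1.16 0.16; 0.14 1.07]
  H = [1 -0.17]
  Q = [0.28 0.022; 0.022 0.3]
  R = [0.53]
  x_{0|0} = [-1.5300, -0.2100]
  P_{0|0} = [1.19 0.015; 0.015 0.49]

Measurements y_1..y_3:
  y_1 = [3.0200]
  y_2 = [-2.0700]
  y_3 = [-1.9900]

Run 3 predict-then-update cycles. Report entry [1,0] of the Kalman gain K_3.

K[1,0] = 0.2993

step 1: x^-=[-1.8084, -0.4389]  P^-=[1.8994 0.3181; 0.3181 0.8888]  S=[2.3469]  K=[0.7863; 0.0712]  nu=[4.7538]  x^+=[1.9293, -0.1006]  P^+=[0.4485 0.1868; 0.1868 0.8769]
step 2: x^-=[2.2219, 0.1624]  P^-=[0.9753 0.4810; 0.4810 1.3688]  S=[1.3813]  K=[0.6469; 0.1798]  nu=[-4.2643]  x^+=[-0.5365, -0.6042]  P^+=[0.3973 0.3204; 0.3204 1.3241]
step 3: x^-=[-0.7190, -0.7215]  P^-=[0.9674 0.7180; 0.7180 1.9198]  S=[1.3088]  K=[0.6459; 0.2993]  nu=[-1.3937]  x^+=[-1.6192, -1.1386]  P^+=[0.4214 0.4650; 0.4650 1.8025]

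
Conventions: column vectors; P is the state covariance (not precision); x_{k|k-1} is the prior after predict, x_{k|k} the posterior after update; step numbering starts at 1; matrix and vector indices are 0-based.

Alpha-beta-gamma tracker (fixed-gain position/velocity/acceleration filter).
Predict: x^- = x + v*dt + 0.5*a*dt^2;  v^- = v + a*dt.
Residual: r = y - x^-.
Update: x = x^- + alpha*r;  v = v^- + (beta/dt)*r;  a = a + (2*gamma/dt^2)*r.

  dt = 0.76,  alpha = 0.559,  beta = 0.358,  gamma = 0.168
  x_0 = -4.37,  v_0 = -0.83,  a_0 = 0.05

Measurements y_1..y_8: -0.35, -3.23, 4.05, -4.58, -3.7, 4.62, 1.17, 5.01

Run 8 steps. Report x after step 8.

step 1: x_pred=-4.9864  r=4.6364  x^+=-2.3946  v^+=1.3920  a^+=2.7471
step 2: x_pred=-0.5434  r=-2.6866  x^+=-2.0452  v^+=2.2142  a^+=1.1842
step 3: x_pred=-0.0204  r=4.0704  x^+=2.2549  v^+=5.0316  a^+=3.5520
step 4: x_pred=7.1048  r=-11.6848  x^+=0.5730  v^+=2.2270  a^+=-3.2452
step 5: x_pred=1.3283  r=-5.0283  x^+=-1.4825  v^+=-2.6080  a^+=-6.1702
step 6: x_pred=-5.2465  r=9.8665  x^+=0.2689  v^+=-2.6497  a^+=-0.4307
step 7: x_pred=-1.8693  r=3.0393  x^+=-0.1703  v^+=-1.5453  a^+=1.3373
step 8: x_pred=-0.9586  r=5.9686  x^+=2.3779  v^+=2.2825  a^+=4.8093

x_post = 2.3779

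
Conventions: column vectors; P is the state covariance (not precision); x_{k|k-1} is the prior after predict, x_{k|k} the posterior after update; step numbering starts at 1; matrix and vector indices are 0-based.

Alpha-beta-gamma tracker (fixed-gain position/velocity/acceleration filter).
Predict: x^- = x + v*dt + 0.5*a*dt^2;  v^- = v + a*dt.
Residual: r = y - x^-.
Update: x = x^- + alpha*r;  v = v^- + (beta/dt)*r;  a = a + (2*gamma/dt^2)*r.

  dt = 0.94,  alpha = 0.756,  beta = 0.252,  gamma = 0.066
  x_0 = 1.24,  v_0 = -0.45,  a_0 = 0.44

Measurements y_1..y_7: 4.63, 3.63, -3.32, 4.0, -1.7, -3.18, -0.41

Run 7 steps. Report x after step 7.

step 1: x_pred=1.0114  r=3.6186  x^+=3.7471  v^+=0.9337  a^+=0.9806
step 2: x_pred=5.0580  r=-1.4280  x^+=3.9784  v^+=1.4726  a^+=0.7673
step 3: x_pred=5.7017  r=-9.0217  x^+=-1.1187  v^+=-0.2247  a^+=-0.5805
step 4: x_pred=-1.5864  r=5.5864  x^+=2.6369  v^+=0.7273  a^+=0.2541
step 5: x_pred=3.4328  r=-5.1328  x^+=-0.4476  v^+=-0.4099  a^+=-0.5127
step 6: x_pred=-1.0595  r=-2.1205  x^+=-2.6626  v^+=-1.4604  a^+=-0.8295
step 7: x_pred=-4.4018  r=3.9918  x^+=-1.3840  v^+=-1.1700  a^+=-0.2332

x_post = -1.3840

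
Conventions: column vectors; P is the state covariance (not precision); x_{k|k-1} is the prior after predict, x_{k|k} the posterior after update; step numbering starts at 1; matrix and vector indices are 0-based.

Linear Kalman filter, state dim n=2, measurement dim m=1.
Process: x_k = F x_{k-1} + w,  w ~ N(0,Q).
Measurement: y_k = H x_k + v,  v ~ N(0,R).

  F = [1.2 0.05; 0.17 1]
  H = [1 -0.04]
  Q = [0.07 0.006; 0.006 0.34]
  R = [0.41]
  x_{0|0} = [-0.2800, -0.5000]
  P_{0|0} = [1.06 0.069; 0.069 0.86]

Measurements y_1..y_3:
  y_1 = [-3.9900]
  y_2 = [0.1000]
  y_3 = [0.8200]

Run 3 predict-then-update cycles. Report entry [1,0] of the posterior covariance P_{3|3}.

P_post[1,0] = 0.1917

step 1: x^-=[-0.3610, -0.5476]  P^-=[1.6068 0.3486; 0.3486 1.2541]  S=[1.9909]  K=[0.8001; 0.1499]  nu=[-3.6509]  x^+=[-3.2820, -1.0949]  P^+=[0.3324 0.1098; 0.1098 1.2094]
step 2: x^-=[-3.9931, -1.6528]  P^-=[0.5649 0.2670; 0.2670 1.5963]  S=[0.9561]  K=[0.5797; 0.2125]  nu=[4.0270]  x^+=[-1.6588, -0.7971]  P^+=[0.2436 0.1493; 0.1493 1.5531]
step 3: x^-=[-2.0304, -1.0791]  P^-=[0.4426 0.3137; 0.3137 1.9509]  S=[0.8306]  K=[0.5178; 0.2837]  nu=[2.8072]  x^+=[-0.5769, -0.2826]  P^+=[0.2199 0.1917; 0.1917 1.8840]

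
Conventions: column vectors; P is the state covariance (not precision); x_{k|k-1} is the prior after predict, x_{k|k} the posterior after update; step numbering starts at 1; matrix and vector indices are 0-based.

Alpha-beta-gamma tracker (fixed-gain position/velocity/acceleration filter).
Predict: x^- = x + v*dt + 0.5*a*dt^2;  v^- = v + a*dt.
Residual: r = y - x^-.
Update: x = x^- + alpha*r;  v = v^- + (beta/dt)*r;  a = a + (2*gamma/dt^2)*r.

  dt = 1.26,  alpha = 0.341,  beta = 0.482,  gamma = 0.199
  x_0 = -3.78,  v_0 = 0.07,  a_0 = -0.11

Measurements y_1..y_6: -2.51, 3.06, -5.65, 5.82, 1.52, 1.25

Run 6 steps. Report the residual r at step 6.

step 1: x_pred=-3.7791  r=1.2691  x^+=-3.3463  v^+=0.4169  a^+=0.2082
step 2: x_pred=-2.6558  r=5.7158  x^+=-0.7067  v^+=2.8657  a^+=1.6411
step 3: x_pred=4.2067  r=-9.8567  x^+=0.8456  v^+=1.1629  a^+=-0.8299
step 4: x_pred=1.6520  r=4.1680  x^+=3.0733  v^+=1.7116  a^+=0.2150
step 5: x_pred=5.4005  r=-3.8805  x^+=4.0772  v^+=0.4980  a^+=-0.7579
step 6: x_pred=4.1031  r=-2.8531  x^+=3.1302  v^+=-1.5484  a^+=-1.4731

resid = -2.8531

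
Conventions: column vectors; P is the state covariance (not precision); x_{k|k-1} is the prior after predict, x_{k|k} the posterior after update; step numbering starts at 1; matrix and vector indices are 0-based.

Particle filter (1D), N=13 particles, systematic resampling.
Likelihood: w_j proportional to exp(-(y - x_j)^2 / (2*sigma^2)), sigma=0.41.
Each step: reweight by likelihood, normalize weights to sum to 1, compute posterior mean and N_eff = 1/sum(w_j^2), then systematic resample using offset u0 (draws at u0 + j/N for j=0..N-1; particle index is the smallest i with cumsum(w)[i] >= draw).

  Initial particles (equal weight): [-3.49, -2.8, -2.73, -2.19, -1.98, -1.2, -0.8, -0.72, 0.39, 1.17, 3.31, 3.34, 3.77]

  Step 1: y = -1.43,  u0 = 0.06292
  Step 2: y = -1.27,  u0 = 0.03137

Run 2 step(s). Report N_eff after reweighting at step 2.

N_eff = 9.6374

step 1: w=[0.0000, 0.0019, 0.0033, 0.0906, 0.2053, 0.4312, 0.1550, 0.1127, 0.0000, 0.0000, 0.0000, 0.0000, 0.0000]  mean=-1.3417  Neff=3.6624  idx=[3, 4, 4, 4, 5, 5, 5, 5, 5, 6, 6, 7, 7]
step 2: w=[0.0107, 0.0297, 0.0297, 0.0297, 0.1309, 0.1309, 0.1309, 0.1309, 0.1309, 0.0689, 0.0689, 0.0540, 0.0540]  mean=-1.1731  Neff=9.6374  idx=[1, 4, 4, 5, 5, 6, 7, 7, 8, 8, 9, 10, 12]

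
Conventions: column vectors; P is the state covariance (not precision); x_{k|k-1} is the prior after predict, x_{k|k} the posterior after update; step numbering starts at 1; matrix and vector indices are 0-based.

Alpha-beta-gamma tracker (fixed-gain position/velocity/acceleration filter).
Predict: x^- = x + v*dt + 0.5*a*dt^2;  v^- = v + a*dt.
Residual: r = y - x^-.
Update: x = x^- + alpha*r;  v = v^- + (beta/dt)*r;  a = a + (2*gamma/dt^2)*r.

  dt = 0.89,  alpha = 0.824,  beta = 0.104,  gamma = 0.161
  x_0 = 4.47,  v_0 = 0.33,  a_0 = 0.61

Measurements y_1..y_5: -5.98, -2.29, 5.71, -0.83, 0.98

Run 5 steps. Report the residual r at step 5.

step 1: x_pred=5.0053  r=-10.9853  x^+=-4.0466  v^+=-0.4108  a^+=-3.8557
step 2: x_pred=-5.9392  r=3.6492  x^+=-2.9323  v^+=-3.4159  a^+=-2.3722
step 3: x_pred=-6.9119  r=12.6219  x^+=3.4885  v^+=-4.0523  a^+=2.7588
step 4: x_pred=0.9746  r=-1.8046  x^+=-0.5124  v^+=-1.8078  a^+=2.0252
step 5: x_pred=-1.3193  r=2.2993  x^+=0.5753  v^+=0.2633  a^+=2.9599

resid = 2.2993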